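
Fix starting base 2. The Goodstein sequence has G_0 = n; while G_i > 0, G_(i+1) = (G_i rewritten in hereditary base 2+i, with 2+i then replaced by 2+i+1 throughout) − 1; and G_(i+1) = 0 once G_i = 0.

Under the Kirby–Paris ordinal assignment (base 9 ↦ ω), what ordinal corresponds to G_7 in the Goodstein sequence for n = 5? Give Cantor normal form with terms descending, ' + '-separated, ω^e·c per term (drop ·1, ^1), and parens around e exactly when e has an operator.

ω^3·3 + ω^2·3 + ω·2 + 6

base 2: 5 = 2^2 + 1; at 3: 3^3 + 1 = 28; next = 27
base 3: 27 = 3^3; at 4: 4^4 = 256; next = 255
base 4: 255 = 3·4^3 + 3·4^2 + 3·4 + 3; at 5: 3·5^3 + 3·5^2 + 3·5 + 3 = 468; next = 467
base 5: 467 = 3·5^3 + 3·5^2 + 3·5 + 2; at 6: 3·6^3 + 3·6^2 + 3·6 + 2 = 776; next = 775
base 6: 775 = 3·6^3 + 3·6^2 + 3·6 + 1; at 7: 3·7^3 + 3·7^2 + 3·7 + 1 = 1198; next = 1197
base 7: 1197 = 3·7^3 + 3·7^2 + 3·7; at 8: 3·8^3 + 3·8^2 + 3·8 = 1752; next = 1751
base 8: 1751 = 3·8^3 + 3·8^2 + 2·8 + 7; at 9: 3·9^3 + 3·9^2 + 2·9 + 7 = 2455; next = 2454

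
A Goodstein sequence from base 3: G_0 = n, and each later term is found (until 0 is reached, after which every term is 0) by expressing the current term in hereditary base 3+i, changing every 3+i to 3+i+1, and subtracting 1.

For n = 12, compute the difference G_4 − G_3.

G_0 = 12. HB_3(12) = 3^2 + 3. Bump = 20. G_1 = 19.
G_1 = 19. HB_4(19) = 4^2 + 3. Bump = 28. G_2 = 27.
G_2 = 27. HB_5(27) = 5^2 + 2. Bump = 38. G_3 = 37.
G_3 = 37. HB_6(37) = 6^2 + 1. Bump = 50. G_4 = 49.

12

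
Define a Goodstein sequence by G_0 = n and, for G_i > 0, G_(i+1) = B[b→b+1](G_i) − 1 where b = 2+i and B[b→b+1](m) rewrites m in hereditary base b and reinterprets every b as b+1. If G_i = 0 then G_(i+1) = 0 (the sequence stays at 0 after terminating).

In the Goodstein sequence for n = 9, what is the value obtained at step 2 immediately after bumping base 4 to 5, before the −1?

G_0=9  [base 2] 2^(2 + 1) + 1  →[2↦3]→  3^(3 + 1) + 1 = 82  −1 ⇒ G_1=81
G_1=81  [base 3] 3^(3 + 1)  →[3↦4]→  4^(4 + 1) = 1024  −1 ⇒ G_2=1023
G_2=1023  [base 4] 3·4^4 + 3·4^3 + 3·4^2 + 3·4 + 3  →[4↦5]→  3·5^5 + 3·5^3 + 3·5^2 + 3·5 + 3 = 9843  −1 ⇒ G_3=9842

9843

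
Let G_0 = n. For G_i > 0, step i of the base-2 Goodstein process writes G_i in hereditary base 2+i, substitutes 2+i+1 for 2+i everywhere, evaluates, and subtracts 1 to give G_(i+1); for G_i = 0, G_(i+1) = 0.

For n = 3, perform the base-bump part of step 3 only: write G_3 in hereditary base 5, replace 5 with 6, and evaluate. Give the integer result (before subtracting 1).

2

[0] 3 ≡ 2 + 1 (base 2). Lift 3: 4. −1: 3.
[1] 3 ≡ 3 (base 3). Lift 4: 4. −1: 3.
[2] 3 ≡ 3 (base 4). Lift 5: 3. −1: 2.
[3] 2 ≡ 2 (base 5). Lift 6: 2. −1: 1.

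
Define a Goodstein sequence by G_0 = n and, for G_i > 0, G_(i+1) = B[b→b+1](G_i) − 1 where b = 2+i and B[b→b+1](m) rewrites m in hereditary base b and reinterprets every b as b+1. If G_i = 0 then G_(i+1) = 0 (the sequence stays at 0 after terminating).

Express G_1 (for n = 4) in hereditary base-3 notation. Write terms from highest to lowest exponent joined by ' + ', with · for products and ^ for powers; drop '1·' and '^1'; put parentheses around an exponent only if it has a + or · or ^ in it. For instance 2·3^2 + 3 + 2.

2·3^2 + 2·3 + 2

4 —HB2→ 2^2 —bump→ 3^3 = 27 —(−1)→ 26
26 —HB3→ 2·3^2 + 2·3 + 2 —bump→ 2·4^2 + 2·4 + 2 = 42 —(−1)→ 41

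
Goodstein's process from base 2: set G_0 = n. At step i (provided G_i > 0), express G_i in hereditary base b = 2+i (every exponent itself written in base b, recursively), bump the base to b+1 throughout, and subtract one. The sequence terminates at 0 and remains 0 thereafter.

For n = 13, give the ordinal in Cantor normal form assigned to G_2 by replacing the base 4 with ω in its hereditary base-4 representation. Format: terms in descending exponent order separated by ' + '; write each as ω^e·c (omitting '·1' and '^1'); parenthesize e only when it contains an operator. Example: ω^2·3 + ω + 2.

13 —HB2→ 2^(2 + 1) + 2^2 + 1 —bump→ 3^(3 + 1) + 3^3 + 1 = 109 —(−1)→ 108
108 —HB3→ 3^(3 + 1) + 3^3 —bump→ 4^(4 + 1) + 4^4 = 1280 —(−1)→ 1279
1279 —HB4→ 4^(4 + 1) + 3·4^3 + 3·4^2 + 3·4 + 3 —bump→ 5^(5 + 1) + 3·5^3 + 3·5^2 + 3·5 + 3 = 16093 —(−1)→ 16092

ω^(ω + 1) + ω^3·3 + ω^2·3 + ω·3 + 3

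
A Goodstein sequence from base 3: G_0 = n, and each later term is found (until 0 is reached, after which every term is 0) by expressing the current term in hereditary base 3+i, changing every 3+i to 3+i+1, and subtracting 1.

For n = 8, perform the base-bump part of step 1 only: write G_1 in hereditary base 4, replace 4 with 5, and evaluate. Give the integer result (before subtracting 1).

11

G_0=8  [base 3] 2·3 + 2  →[3↦4]→  2·4 + 2 = 10  −1 ⇒ G_1=9
G_1=9  [base 4] 2·4 + 1  →[4↦5]→  2·5 + 1 = 11  −1 ⇒ G_2=10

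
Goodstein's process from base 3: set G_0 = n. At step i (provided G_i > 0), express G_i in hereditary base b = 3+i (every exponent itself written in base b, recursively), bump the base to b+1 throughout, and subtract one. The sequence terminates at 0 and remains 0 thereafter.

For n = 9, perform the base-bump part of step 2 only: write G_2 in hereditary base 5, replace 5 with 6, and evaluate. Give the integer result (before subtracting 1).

i=0: 9 = 3^2 (b=3); 3→4: 4^2 = 16; 16−1 = 15
i=1: 15 = 3·4 + 3 (b=4); 4→5: 3·5 + 3 = 18; 18−1 = 17
i=2: 17 = 3·5 + 2 (b=5); 5→6: 3·6 + 2 = 20; 20−1 = 19

20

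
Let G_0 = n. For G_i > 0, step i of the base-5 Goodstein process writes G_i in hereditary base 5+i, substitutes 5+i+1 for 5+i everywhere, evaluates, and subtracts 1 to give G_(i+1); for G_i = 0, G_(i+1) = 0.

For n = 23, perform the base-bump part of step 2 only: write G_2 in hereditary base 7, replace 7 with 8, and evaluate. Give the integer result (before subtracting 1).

33

step 0: 23 = 4·5 + 3; sub 6 for 5: 4·6 + 3; = 27; G_1 = 27−1 = 26
step 1: 26 = 4·6 + 2; sub 7 for 6: 4·7 + 2; = 30; G_2 = 30−1 = 29
step 2: 29 = 4·7 + 1; sub 8 for 7: 4·8 + 1; = 33; G_3 = 33−1 = 32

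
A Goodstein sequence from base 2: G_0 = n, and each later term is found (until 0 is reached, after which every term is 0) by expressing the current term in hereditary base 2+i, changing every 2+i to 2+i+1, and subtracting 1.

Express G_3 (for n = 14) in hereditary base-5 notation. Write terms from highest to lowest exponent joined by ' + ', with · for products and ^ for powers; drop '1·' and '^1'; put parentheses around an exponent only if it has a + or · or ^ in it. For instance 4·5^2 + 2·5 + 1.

G_0=14  [base 2] 2^(2 + 1) + 2^2 + 2  →[2↦3]→  3^(3 + 1) + 3^3 + 3 = 111  −1 ⇒ G_1=110
G_1=110  [base 3] 3^(3 + 1) + 3^3 + 2  →[3↦4]→  4^(4 + 1) + 4^4 + 2 = 1282  −1 ⇒ G_2=1281
G_2=1281  [base 4] 4^(4 + 1) + 4^4 + 1  →[4↦5]→  5^(5 + 1) + 5^5 + 1 = 18751  −1 ⇒ G_3=18750
G_3=18750  [base 5] 5^(5 + 1) + 5^5  →[5↦6]→  6^(6 + 1) + 6^6 = 326592  −1 ⇒ G_4=326591

5^(5 + 1) + 5^5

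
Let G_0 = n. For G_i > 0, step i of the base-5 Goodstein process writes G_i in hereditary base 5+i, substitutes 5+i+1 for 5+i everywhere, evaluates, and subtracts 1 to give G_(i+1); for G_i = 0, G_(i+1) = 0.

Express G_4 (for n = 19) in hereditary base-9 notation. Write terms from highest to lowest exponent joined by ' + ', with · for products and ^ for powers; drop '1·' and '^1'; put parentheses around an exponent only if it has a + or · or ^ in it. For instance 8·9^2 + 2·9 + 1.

[0] 19 ≡ 3·5 + 4 (base 5). Lift 6: 22. −1: 21.
[1] 21 ≡ 3·6 + 3 (base 6). Lift 7: 24. −1: 23.
[2] 23 ≡ 3·7 + 2 (base 7). Lift 8: 26. −1: 25.
[3] 25 ≡ 3·8 + 1 (base 8). Lift 9: 28. −1: 27.
[4] 27 ≡ 3·9 (base 9). Lift 10: 30. −1: 29.

3·9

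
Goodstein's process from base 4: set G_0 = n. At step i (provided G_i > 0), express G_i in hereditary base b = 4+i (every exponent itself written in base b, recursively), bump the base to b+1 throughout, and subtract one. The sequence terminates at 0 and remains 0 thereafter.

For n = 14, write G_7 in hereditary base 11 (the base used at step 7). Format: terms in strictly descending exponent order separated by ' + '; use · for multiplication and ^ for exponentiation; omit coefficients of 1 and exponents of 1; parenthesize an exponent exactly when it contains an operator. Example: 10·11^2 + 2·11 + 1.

[0] 14 ≡ 3·4 + 2 (base 4). Lift 5: 17. −1: 16.
[1] 16 ≡ 3·5 + 1 (base 5). Lift 6: 19. −1: 18.
[2] 18 ≡ 3·6 (base 6). Lift 7: 21. −1: 20.
[3] 20 ≡ 2·7 + 6 (base 7). Lift 8: 22. −1: 21.
[4] 21 ≡ 2·8 + 5 (base 8). Lift 9: 23. −1: 22.
[5] 22 ≡ 2·9 + 4 (base 9). Lift 10: 24. −1: 23.
[6] 23 ≡ 2·10 + 3 (base 10). Lift 11: 25. −1: 24.
[7] 24 ≡ 2·11 + 2 (base 11). Lift 12: 26. −1: 25.

2·11 + 2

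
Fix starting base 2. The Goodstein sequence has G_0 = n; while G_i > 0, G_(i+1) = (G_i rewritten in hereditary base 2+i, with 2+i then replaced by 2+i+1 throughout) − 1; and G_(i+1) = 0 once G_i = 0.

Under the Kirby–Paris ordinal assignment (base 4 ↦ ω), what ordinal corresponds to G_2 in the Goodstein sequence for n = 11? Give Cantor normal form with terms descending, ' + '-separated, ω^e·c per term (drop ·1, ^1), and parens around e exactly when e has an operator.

base 2: 11 = 2^(2 + 1) + 2 + 1; at 3: 3^(3 + 1) + 3 + 1 = 85; next = 84
base 3: 84 = 3^(3 + 1) + 3; at 4: 4^(4 + 1) + 4 = 1028; next = 1027
base 4: 1027 = 4^(4 + 1) + 3; at 5: 5^(5 + 1) + 3 = 15628; next = 15627

ω^(ω + 1) + 3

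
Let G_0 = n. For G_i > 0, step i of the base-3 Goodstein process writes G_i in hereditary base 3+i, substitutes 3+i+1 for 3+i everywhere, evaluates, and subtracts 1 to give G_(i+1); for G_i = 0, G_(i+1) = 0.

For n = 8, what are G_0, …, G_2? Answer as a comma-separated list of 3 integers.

base 3: 8 = 2·3 + 2; at 4: 2·4 + 2 = 10; next = 9
base 4: 9 = 2·4 + 1; at 5: 2·5 + 1 = 11; next = 10

8, 9, 10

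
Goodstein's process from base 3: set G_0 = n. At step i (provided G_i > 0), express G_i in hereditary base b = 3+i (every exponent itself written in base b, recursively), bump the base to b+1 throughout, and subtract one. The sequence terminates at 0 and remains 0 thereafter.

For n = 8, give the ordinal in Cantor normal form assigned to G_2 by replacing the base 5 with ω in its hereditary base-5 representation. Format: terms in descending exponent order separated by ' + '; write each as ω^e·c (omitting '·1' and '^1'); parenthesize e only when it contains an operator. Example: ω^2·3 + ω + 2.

i=0: 8 = 2·3 + 2 (b=3); 3→4: 2·4 + 2 = 10; 10−1 = 9
i=1: 9 = 2·4 + 1 (b=4); 4→5: 2·5 + 1 = 11; 11−1 = 10
i=2: 10 = 2·5 (b=5); 5→6: 2·6 = 12; 12−1 = 11

ω·2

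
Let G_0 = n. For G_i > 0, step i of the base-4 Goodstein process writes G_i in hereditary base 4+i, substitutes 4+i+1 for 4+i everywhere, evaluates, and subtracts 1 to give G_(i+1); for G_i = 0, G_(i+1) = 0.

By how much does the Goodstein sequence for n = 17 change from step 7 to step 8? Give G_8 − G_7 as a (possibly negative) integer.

step 0: 17 = 4^2 + 1; sub 5 for 4: 5^2 + 1; = 26; G_1 = 26−1 = 25
step 1: 25 = 5^2; sub 6 for 5: 6^2; = 36; G_2 = 36−1 = 35
step 2: 35 = 5·6 + 5; sub 7 for 6: 5·7 + 5; = 40; G_3 = 40−1 = 39
step 3: 39 = 5·7 + 4; sub 8 for 7: 5·8 + 4; = 44; G_4 = 44−1 = 43
step 4: 43 = 5·8 + 3; sub 9 for 8: 5·9 + 3; = 48; G_5 = 48−1 = 47
step 5: 47 = 5·9 + 2; sub 10 for 9: 5·10 + 2; = 52; G_6 = 52−1 = 51
step 6: 51 = 5·10 + 1; sub 11 for 10: 5·11 + 1; = 56; G_7 = 56−1 = 55
step 7: 55 = 5·11; sub 12 for 11: 5·12; = 60; G_8 = 60−1 = 59

4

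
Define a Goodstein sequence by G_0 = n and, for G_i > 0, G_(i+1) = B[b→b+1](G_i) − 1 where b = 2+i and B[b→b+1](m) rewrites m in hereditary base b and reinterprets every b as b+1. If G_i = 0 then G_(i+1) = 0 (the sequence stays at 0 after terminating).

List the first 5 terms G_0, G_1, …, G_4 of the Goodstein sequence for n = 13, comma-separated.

13, 108, 1279, 16092, 280711

i=0: 13 = 2^(2 + 1) + 2^2 + 1 (b=2); 2→3: 3^(3 + 1) + 3^3 + 1 = 109; 109−1 = 108
i=1: 108 = 3^(3 + 1) + 3^3 (b=3); 3→4: 4^(4 + 1) + 4^4 = 1280; 1280−1 = 1279
i=2: 1279 = 4^(4 + 1) + 3·4^3 + 3·4^2 + 3·4 + 3 (b=4); 4→5: 5^(5 + 1) + 3·5^3 + 3·5^2 + 3·5 + 3 = 16093; 16093−1 = 16092
i=3: 16092 = 5^(5 + 1) + 3·5^3 + 3·5^2 + 3·5 + 2 (b=5); 5→6: 6^(6 + 1) + 3·6^3 + 3·6^2 + 3·6 + 2 = 280712; 280712−1 = 280711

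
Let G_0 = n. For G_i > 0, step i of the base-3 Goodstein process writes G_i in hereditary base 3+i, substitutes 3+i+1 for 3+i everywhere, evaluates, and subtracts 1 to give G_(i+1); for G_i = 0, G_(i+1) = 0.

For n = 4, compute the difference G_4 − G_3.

G_0=4  [base 3] 3 + 1  →[3↦4]→  4 + 1 = 5  −1 ⇒ G_1=4
G_1=4  [base 4] 4  →[4↦5]→  5 = 5  −1 ⇒ G_2=4
G_2=4  [base 5] 4  →[5↦6]→  4 = 4  −1 ⇒ G_3=3
G_3=3  [base 6] 3  →[6↦7]→  3 = 3  −1 ⇒ G_4=2

-1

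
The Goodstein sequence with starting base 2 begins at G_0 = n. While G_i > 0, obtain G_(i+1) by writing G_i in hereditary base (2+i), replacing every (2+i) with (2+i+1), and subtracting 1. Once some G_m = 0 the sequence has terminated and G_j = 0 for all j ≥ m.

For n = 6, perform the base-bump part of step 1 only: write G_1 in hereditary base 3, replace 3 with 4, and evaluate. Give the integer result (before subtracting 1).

(0) 6|_2 = 2^2 + 2 ↦ 3^3 + 3|_3 = 30 ⇒ 29
(1) 29|_3 = 3^3 + 2 ↦ 4^4 + 2|_4 = 258 ⇒ 257

258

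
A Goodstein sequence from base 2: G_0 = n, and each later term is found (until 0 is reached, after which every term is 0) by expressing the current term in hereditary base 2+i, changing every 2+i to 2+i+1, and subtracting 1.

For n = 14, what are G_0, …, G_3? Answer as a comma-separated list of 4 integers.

14, 110, 1281, 18750

(0) 14|_2 = 2^(2 + 1) + 2^2 + 2 ↦ 3^(3 + 1) + 3^3 + 3|_3 = 111 ⇒ 110
(1) 110|_3 = 3^(3 + 1) + 3^3 + 2 ↦ 4^(4 + 1) + 4^4 + 2|_4 = 1282 ⇒ 1281
(2) 1281|_4 = 4^(4 + 1) + 4^4 + 1 ↦ 5^(5 + 1) + 5^5 + 1|_5 = 18751 ⇒ 18750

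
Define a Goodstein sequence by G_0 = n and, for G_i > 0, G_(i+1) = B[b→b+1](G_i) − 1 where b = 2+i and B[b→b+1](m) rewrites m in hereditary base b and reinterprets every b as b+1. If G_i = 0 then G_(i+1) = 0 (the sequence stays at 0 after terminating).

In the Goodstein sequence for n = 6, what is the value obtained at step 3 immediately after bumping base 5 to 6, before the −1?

G_0 = 6. HB_2(6) = 2^2 + 2. Bump = 30. G_1 = 29.
G_1 = 29. HB_3(29) = 3^3 + 2. Bump = 258. G_2 = 257.
G_2 = 257. HB_4(257) = 4^4 + 1. Bump = 3126. G_3 = 3125.

46656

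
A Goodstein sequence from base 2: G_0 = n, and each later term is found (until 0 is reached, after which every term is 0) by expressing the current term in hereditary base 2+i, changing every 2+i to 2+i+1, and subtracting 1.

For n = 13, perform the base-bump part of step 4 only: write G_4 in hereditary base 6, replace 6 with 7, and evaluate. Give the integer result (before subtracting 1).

5765999

base 2: 13 = 2^(2 + 1) + 2^2 + 1; at 3: 3^(3 + 1) + 3^3 + 1 = 109; next = 108
base 3: 108 = 3^(3 + 1) + 3^3; at 4: 4^(4 + 1) + 4^4 = 1280; next = 1279
base 4: 1279 = 4^(4 + 1) + 3·4^3 + 3·4^2 + 3·4 + 3; at 5: 5^(5 + 1) + 3·5^3 + 3·5^2 + 3·5 + 3 = 16093; next = 16092
base 5: 16092 = 5^(5 + 1) + 3·5^3 + 3·5^2 + 3·5 + 2; at 6: 6^(6 + 1) + 3·6^3 + 3·6^2 + 3·6 + 2 = 280712; next = 280711
base 6: 280711 = 6^(6 + 1) + 3·6^3 + 3·6^2 + 3·6 + 1; at 7: 7^(7 + 1) + 3·7^3 + 3·7^2 + 3·7 + 1 = 5765999; next = 5765998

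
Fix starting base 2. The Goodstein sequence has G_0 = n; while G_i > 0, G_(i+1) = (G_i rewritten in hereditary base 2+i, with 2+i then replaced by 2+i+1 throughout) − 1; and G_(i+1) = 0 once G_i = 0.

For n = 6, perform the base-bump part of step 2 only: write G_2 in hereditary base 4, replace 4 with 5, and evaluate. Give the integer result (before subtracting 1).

base 2: 6 = 2^2 + 2; at 3: 3^3 + 3 = 30; next = 29
base 3: 29 = 3^3 + 2; at 4: 4^4 + 2 = 258; next = 257

3126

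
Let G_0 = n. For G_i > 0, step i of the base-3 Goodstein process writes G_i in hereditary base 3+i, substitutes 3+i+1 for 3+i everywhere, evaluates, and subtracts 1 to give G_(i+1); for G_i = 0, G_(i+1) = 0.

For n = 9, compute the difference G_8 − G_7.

G_0 = 9. HB_3(9) = 3^2. Bump = 16. G_1 = 15.
G_1 = 15. HB_4(15) = 3·4 + 3. Bump = 18. G_2 = 17.
G_2 = 17. HB_5(17) = 3·5 + 2. Bump = 20. G_3 = 19.
G_3 = 19. HB_6(19) = 3·6 + 1. Bump = 22. G_4 = 21.
G_4 = 21. HB_7(21) = 3·7. Bump = 24. G_5 = 23.
G_5 = 23. HB_8(23) = 2·8 + 7. Bump = 25. G_6 = 24.
G_6 = 24. HB_9(24) = 2·9 + 6. Bump = 26. G_7 = 25.
G_7 = 25. HB_10(25) = 2·10 + 5. Bump = 27. G_8 = 26.

1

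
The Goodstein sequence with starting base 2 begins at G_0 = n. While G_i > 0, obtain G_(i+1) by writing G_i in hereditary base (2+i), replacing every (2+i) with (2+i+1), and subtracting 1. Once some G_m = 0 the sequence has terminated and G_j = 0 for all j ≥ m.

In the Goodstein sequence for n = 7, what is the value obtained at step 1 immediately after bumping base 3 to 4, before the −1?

260

7 —HB2→ 2^2 + 2 + 1 —bump→ 3^3 + 3 + 1 = 31 —(−1)→ 30
30 —HB3→ 3^3 + 3 —bump→ 4^4 + 4 = 260 —(−1)→ 259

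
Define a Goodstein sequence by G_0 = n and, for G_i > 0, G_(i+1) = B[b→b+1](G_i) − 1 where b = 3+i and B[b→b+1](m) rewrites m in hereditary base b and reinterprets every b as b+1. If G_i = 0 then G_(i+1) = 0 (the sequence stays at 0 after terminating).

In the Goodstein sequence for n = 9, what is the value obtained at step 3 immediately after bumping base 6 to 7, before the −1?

22

base 3: 9 = 3^2; at 4: 4^2 = 16; next = 15
base 4: 15 = 3·4 + 3; at 5: 3·5 + 3 = 18; next = 17
base 5: 17 = 3·5 + 2; at 6: 3·6 + 2 = 20; next = 19
base 6: 19 = 3·6 + 1; at 7: 3·7 + 1 = 22; next = 21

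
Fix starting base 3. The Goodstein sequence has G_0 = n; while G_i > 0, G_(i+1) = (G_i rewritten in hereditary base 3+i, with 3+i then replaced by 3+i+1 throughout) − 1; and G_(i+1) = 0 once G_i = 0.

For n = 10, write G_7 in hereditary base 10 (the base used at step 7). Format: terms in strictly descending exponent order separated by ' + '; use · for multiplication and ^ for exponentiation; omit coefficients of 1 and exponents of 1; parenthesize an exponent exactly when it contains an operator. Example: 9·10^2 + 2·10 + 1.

3·10 + 9

(0) 10|_3 = 3^2 + 1 ↦ 4^2 + 1|_4 = 17 ⇒ 16
(1) 16|_4 = 4^2 ↦ 5^2|_5 = 25 ⇒ 24
(2) 24|_5 = 4·5 + 4 ↦ 4·6 + 4|_6 = 28 ⇒ 27
(3) 27|_6 = 4·6 + 3 ↦ 4·7 + 3|_7 = 31 ⇒ 30
(4) 30|_7 = 4·7 + 2 ↦ 4·8 + 2|_8 = 34 ⇒ 33
(5) 33|_8 = 4·8 + 1 ↦ 4·9 + 1|_9 = 37 ⇒ 36
(6) 36|_9 = 4·9 ↦ 4·10|_10 = 40 ⇒ 39
(7) 39|_10 = 3·10 + 9 ↦ 3·11 + 9|_11 = 42 ⇒ 41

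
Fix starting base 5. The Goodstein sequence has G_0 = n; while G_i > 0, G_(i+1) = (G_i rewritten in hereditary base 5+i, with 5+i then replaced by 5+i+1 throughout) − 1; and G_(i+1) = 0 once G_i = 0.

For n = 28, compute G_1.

[0] 28 ≡ 5^2 + 3 (base 5). Lift 6: 39. −1: 38.
[1] 38 ≡ 6^2 + 2 (base 6). Lift 7: 51. −1: 50.

38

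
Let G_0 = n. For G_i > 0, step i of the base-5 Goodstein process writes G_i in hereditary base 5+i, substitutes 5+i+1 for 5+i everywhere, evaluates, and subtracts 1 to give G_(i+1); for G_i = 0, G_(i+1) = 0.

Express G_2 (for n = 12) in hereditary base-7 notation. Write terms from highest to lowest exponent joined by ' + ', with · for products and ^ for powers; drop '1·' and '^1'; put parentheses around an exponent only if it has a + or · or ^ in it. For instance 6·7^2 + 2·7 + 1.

(0) 12|_5 = 2·5 + 2 ↦ 2·6 + 2|_6 = 14 ⇒ 13
(1) 13|_6 = 2·6 + 1 ↦ 2·7 + 1|_7 = 15 ⇒ 14
(2) 14|_7 = 2·7 ↦ 2·8|_8 = 16 ⇒ 15

2·7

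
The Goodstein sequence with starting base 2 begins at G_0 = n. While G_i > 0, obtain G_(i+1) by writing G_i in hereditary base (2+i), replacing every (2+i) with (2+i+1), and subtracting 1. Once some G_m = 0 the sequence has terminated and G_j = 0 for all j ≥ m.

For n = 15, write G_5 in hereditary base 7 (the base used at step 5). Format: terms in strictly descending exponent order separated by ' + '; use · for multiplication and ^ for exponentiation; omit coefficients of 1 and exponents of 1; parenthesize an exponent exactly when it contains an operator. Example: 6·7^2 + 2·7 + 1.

15 —HB2→ 2^(2 + 1) + 2^2 + 2 + 1 —bump→ 3^(3 + 1) + 3^3 + 3 + 1 = 112 —(−1)→ 111
111 —HB3→ 3^(3 + 1) + 3^3 + 3 —bump→ 4^(4 + 1) + 4^4 + 4 = 1284 —(−1)→ 1283
1283 —HB4→ 4^(4 + 1) + 4^4 + 3 —bump→ 5^(5 + 1) + 5^5 + 3 = 18753 —(−1)→ 18752
18752 —HB5→ 5^(5 + 1) + 5^5 + 2 —bump→ 6^(6 + 1) + 6^6 + 2 = 326594 —(−1)→ 326593
326593 —HB6→ 6^(6 + 1) + 6^6 + 1 —bump→ 7^(7 + 1) + 7^7 + 1 = 6588345 —(−1)→ 6588344

7^(7 + 1) + 7^7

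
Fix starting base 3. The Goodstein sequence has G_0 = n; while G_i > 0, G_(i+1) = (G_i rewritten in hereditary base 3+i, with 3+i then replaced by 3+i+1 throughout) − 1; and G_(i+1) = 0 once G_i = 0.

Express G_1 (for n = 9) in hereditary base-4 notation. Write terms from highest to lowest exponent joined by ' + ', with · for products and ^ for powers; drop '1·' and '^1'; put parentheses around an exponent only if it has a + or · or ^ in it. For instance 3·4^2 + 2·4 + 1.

base 3: 9 = 3^2; at 4: 4^2 = 16; next = 15
base 4: 15 = 3·4 + 3; at 5: 3·5 + 3 = 18; next = 17

3·4 + 3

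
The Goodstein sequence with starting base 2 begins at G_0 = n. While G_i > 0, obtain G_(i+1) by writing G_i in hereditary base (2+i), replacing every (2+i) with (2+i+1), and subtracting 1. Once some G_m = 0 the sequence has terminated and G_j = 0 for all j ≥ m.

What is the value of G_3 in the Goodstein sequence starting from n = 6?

3125

G_0=6  [base 2] 2^2 + 2  →[2↦3]→  3^3 + 3 = 30  −1 ⇒ G_1=29
G_1=29  [base 3] 3^3 + 2  →[3↦4]→  4^4 + 2 = 258  −1 ⇒ G_2=257
G_2=257  [base 4] 4^4 + 1  →[4↦5]→  5^5 + 1 = 3126  −1 ⇒ G_3=3125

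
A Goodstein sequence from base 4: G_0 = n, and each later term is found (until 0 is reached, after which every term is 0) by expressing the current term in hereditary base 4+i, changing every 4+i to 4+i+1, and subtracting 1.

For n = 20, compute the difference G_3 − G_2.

12

base 4: 20 = 4^2 + 4; at 5: 5^2 + 5 = 30; next = 29
base 5: 29 = 5^2 + 4; at 6: 6^2 + 4 = 40; next = 39
base 6: 39 = 6^2 + 3; at 7: 7^2 + 3 = 52; next = 51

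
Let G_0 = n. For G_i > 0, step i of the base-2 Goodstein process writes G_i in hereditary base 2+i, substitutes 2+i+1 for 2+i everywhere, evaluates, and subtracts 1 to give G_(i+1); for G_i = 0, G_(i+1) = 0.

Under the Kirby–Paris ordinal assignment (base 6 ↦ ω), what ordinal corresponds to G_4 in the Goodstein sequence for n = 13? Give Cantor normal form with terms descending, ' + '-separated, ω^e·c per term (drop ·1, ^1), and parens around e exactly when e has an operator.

ω^(ω + 1) + ω^3·3 + ω^2·3 + ω·3 + 1

(0) 13|_2 = 2^(2 + 1) + 2^2 + 1 ↦ 3^(3 + 1) + 3^3 + 1|_3 = 109 ⇒ 108
(1) 108|_3 = 3^(3 + 1) + 3^3 ↦ 4^(4 + 1) + 4^4|_4 = 1280 ⇒ 1279
(2) 1279|_4 = 4^(4 + 1) + 3·4^3 + 3·4^2 + 3·4 + 3 ↦ 5^(5 + 1) + 3·5^3 + 3·5^2 + 3·5 + 3|_5 = 16093 ⇒ 16092
(3) 16092|_5 = 5^(5 + 1) + 3·5^3 + 3·5^2 + 3·5 + 2 ↦ 6^(6 + 1) + 3·6^3 + 3·6^2 + 3·6 + 2|_6 = 280712 ⇒ 280711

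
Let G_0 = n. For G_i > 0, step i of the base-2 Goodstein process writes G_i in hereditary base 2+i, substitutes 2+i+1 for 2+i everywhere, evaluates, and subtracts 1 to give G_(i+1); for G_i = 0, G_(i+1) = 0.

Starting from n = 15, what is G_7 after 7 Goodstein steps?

3524450280

G_0=15  [base 2] 2^(2 + 1) + 2^2 + 2 + 1  →[2↦3]→  3^(3 + 1) + 3^3 + 3 + 1 = 112  −1 ⇒ G_1=111
G_1=111  [base 3] 3^(3 + 1) + 3^3 + 3  →[3↦4]→  4^(4 + 1) + 4^4 + 4 = 1284  −1 ⇒ G_2=1283
G_2=1283  [base 4] 4^(4 + 1) + 4^4 + 3  →[4↦5]→  5^(5 + 1) + 5^5 + 3 = 18753  −1 ⇒ G_3=18752
G_3=18752  [base 5] 5^(5 + 1) + 5^5 + 2  →[5↦6]→  6^(6 + 1) + 6^6 + 2 = 326594  −1 ⇒ G_4=326593
G_4=326593  [base 6] 6^(6 + 1) + 6^6 + 1  →[6↦7]→  7^(7 + 1) + 7^7 + 1 = 6588345  −1 ⇒ G_5=6588344
G_5=6588344  [base 7] 7^(7 + 1) + 7^7  →[7↦8]→  8^(8 + 1) + 8^8 = 150994944  −1 ⇒ G_6=150994943
G_6=150994943  [base 8] 8^(8 + 1) + 7·8^7 + 7·8^6 + 7·8^5 + 7·8^4 + 7·8^3 + 7·8^2 + 7·8 + 7  →[8↦9]→  9^(9 + 1) + 7·9^7 + 7·9^6 + 7·9^5 + 7·9^4 + 7·9^3 + 7·9^2 + 7·9 + 7 = 3524450281  −1 ⇒ G_7=3524450280
G_7=3524450280  [base 9] 9^(9 + 1) + 7·9^7 + 7·9^6 + 7·9^5 + 7·9^4 + 7·9^3 + 7·9^2 + 7·9 + 6  →[9↦10]→  10^(10 + 1) + 7·10^7 + 7·10^6 + 7·10^5 + 7·10^4 + 7·10^3 + 7·10^2 + 7·10 + 6 = 100077777776  −1 ⇒ G_8=100077777775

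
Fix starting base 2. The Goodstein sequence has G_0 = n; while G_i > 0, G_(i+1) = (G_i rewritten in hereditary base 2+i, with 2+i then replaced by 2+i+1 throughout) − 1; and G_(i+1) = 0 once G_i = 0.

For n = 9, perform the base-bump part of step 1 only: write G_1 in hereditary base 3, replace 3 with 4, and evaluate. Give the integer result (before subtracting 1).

1024

step 0: 9 = 2^(2 + 1) + 1; sub 3 for 2: 3^(3 + 1) + 1; = 82; G_1 = 82−1 = 81
step 1: 81 = 3^(3 + 1); sub 4 for 3: 4^(4 + 1); = 1024; G_2 = 1024−1 = 1023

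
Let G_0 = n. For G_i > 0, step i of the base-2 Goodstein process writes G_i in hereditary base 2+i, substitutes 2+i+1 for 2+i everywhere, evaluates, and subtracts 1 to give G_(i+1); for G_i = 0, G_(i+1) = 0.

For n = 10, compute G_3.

15625

i=0: 10 = 2^(2 + 1) + 2 (b=2); 2→3: 3^(3 + 1) + 3 = 84; 84−1 = 83
i=1: 83 = 3^(3 + 1) + 2 (b=3); 3→4: 4^(4 + 1) + 2 = 1026; 1026−1 = 1025
i=2: 1025 = 4^(4 + 1) + 1 (b=4); 4→5: 5^(5 + 1) + 1 = 15626; 15626−1 = 15625
i=3: 15625 = 5^(5 + 1) (b=5); 5→6: 6^(6 + 1) = 279936; 279936−1 = 279935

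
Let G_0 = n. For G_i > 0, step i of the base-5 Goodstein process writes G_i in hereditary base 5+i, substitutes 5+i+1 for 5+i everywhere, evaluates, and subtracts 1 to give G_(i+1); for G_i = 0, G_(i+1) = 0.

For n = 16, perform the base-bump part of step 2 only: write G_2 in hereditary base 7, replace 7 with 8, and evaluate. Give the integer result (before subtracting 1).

(0) 16|_5 = 3·5 + 1 ↦ 3·6 + 1|_6 = 19 ⇒ 18
(1) 18|_6 = 3·6 ↦ 3·7|_7 = 21 ⇒ 20
(2) 20|_7 = 2·7 + 6 ↦ 2·8 + 6|_8 = 22 ⇒ 21

22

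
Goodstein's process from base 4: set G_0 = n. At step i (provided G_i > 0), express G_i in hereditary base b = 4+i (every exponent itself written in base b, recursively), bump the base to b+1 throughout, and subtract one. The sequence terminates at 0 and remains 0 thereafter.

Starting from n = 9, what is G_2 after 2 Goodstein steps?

11

G_0=9  [base 4] 2·4 + 1  →[4↦5]→  2·5 + 1 = 11  −1 ⇒ G_1=10
G_1=10  [base 5] 2·5  →[5↦6]→  2·6 = 12  −1 ⇒ G_2=11
G_2=11  [base 6] 6 + 5  →[6↦7]→  7 + 5 = 12  −1 ⇒ G_3=11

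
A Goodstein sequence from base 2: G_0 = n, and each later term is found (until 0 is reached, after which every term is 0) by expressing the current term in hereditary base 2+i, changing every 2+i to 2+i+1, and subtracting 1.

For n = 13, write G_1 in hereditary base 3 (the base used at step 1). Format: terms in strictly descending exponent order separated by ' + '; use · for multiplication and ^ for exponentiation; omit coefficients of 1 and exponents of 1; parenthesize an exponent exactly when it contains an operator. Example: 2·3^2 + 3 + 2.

3^(3 + 1) + 3^3

[0] 13 ≡ 2^(2 + 1) + 2^2 + 1 (base 2). Lift 3: 109. −1: 108.
[1] 108 ≡ 3^(3 + 1) + 3^3 (base 3). Lift 4: 1280. −1: 1279.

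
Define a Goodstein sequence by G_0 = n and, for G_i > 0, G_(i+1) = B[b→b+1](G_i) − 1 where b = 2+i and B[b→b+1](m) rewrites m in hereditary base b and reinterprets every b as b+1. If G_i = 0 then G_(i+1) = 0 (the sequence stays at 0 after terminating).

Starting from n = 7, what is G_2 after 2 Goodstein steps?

7 —HB2→ 2^2 + 2 + 1 —bump→ 3^3 + 3 + 1 = 31 —(−1)→ 30
30 —HB3→ 3^3 + 3 —bump→ 4^4 + 4 = 260 —(−1)→ 259
259 —HB4→ 4^4 + 3 —bump→ 5^5 + 3 = 3128 —(−1)→ 3127

259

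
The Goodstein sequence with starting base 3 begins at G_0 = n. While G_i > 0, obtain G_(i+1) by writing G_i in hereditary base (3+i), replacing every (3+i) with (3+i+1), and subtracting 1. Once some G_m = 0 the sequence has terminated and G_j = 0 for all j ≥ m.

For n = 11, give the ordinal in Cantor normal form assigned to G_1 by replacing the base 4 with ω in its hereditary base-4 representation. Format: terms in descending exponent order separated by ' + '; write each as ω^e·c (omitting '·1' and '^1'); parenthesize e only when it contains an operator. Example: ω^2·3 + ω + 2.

ω^2 + 1

(0) 11|_3 = 3^2 + 2 ↦ 4^2 + 2|_4 = 18 ⇒ 17
(1) 17|_4 = 4^2 + 1 ↦ 5^2 + 1|_5 = 26 ⇒ 25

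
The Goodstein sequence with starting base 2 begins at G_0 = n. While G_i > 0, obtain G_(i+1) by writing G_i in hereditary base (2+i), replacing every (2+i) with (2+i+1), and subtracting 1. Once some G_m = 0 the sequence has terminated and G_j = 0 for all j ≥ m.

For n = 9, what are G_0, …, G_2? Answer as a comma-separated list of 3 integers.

9 —HB2→ 2^(2 + 1) + 1 —bump→ 3^(3 + 1) + 1 = 82 —(−1)→ 81
81 —HB3→ 3^(3 + 1) —bump→ 4^(4 + 1) = 1024 —(−1)→ 1023

9, 81, 1023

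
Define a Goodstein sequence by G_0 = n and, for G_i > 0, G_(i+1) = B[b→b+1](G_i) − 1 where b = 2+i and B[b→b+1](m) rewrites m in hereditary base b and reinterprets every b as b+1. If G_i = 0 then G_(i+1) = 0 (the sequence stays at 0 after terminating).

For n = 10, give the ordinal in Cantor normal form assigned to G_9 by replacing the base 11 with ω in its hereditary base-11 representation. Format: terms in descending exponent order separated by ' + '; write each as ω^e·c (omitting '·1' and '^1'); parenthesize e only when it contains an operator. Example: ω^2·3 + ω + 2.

[0] 10 ≡ 2^(2 + 1) + 2 (base 2). Lift 3: 84. −1: 83.
[1] 83 ≡ 3^(3 + 1) + 2 (base 3). Lift 4: 1026. −1: 1025.
[2] 1025 ≡ 4^(4 + 1) + 1 (base 4). Lift 5: 15626. −1: 15625.
[3] 15625 ≡ 5^(5 + 1) (base 5). Lift 6: 279936. −1: 279935.
[4] 279935 ≡ 5·6^6 + 5·6^5 + 5·6^4 + 5·6^3 + 5·6^2 + 5·6 + 5 (base 6). Lift 7: 4215755. −1: 4215754.
[5] 4215754 ≡ 5·7^7 + 5·7^5 + 5·7^4 + 5·7^3 + 5·7^2 + 5·7 + 4 (base 7). Lift 8: 84073324. −1: 84073323.
[6] 84073323 ≡ 5·8^8 + 5·8^5 + 5·8^4 + 5·8^3 + 5·8^2 + 5·8 + 3 (base 8). Lift 9: 1937434593. −1: 1937434592.
[7] 1937434592 ≡ 5·9^9 + 5·9^5 + 5·9^4 + 5·9^3 + 5·9^2 + 5·9 + 2 (base 9). Lift 10: 50000555552. −1: 50000555551.
[8] 50000555551 ≡ 5·10^10 + 5·10^5 + 5·10^4 + 5·10^3 + 5·10^2 + 5·10 + 1 (base 10). Lift 11: 1426559238831. −1: 1426559238830.

ω^ω·5 + ω^5·5 + ω^4·5 + ω^3·5 + ω^2·5 + ω·5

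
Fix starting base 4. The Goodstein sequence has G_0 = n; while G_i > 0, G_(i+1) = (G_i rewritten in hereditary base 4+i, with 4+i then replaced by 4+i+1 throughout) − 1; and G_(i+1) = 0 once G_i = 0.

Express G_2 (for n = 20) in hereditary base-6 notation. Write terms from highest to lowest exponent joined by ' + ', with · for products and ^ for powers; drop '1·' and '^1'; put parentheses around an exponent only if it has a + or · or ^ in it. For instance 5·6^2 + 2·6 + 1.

base 4: 20 = 4^2 + 4; at 5: 5^2 + 5 = 30; next = 29
base 5: 29 = 5^2 + 4; at 6: 6^2 + 4 = 40; next = 39
base 6: 39 = 6^2 + 3; at 7: 7^2 + 3 = 52; next = 51

6^2 + 3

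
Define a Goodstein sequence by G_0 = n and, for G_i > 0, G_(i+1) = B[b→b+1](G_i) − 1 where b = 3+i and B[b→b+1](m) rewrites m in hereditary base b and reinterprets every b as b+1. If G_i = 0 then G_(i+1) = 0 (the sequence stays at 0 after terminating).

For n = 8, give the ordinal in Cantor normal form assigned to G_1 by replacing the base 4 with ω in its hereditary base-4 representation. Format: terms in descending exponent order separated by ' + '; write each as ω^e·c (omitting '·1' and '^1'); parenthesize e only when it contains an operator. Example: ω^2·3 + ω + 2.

G_0=8  [base 3] 2·3 + 2  →[3↦4]→  2·4 + 2 = 10  −1 ⇒ G_1=9
G_1=9  [base 4] 2·4 + 1  →[4↦5]→  2·5 + 1 = 11  −1 ⇒ G_2=10

ω·2 + 1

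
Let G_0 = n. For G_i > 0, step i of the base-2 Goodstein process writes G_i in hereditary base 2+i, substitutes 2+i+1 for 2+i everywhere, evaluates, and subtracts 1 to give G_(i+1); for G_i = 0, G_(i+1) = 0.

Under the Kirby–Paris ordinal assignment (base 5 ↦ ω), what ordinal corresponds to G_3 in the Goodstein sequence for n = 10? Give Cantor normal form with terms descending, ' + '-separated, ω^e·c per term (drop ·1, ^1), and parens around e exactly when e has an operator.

base 2: 10 = 2^(2 + 1) + 2; at 3: 3^(3 + 1) + 3 = 84; next = 83
base 3: 83 = 3^(3 + 1) + 2; at 4: 4^(4 + 1) + 2 = 1026; next = 1025
base 4: 1025 = 4^(4 + 1) + 1; at 5: 5^(5 + 1) + 1 = 15626; next = 15625

ω^(ω + 1)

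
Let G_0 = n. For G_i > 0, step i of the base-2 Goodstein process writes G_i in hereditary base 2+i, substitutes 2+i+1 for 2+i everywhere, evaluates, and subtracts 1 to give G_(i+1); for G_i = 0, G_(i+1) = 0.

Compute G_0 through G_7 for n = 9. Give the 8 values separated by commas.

G_0=9  [base 2] 2^(2 + 1) + 1  →[2↦3]→  3^(3 + 1) + 1 = 82  −1 ⇒ G_1=81
G_1=81  [base 3] 3^(3 + 1)  →[3↦4]→  4^(4 + 1) = 1024  −1 ⇒ G_2=1023
G_2=1023  [base 4] 3·4^4 + 3·4^3 + 3·4^2 + 3·4 + 3  →[4↦5]→  3·5^5 + 3·5^3 + 3·5^2 + 3·5 + 3 = 9843  −1 ⇒ G_3=9842
G_3=9842  [base 5] 3·5^5 + 3·5^3 + 3·5^2 + 3·5 + 2  →[5↦6]→  3·6^6 + 3·6^3 + 3·6^2 + 3·6 + 2 = 140744  −1 ⇒ G_4=140743
G_4=140743  [base 6] 3·6^6 + 3·6^3 + 3·6^2 + 3·6 + 1  →[6↦7]→  3·7^7 + 3·7^3 + 3·7^2 + 3·7 + 1 = 2471827  −1 ⇒ G_5=2471826
G_5=2471826  [base 7] 3·7^7 + 3·7^3 + 3·7^2 + 3·7  →[7↦8]→  3·8^8 + 3·8^3 + 3·8^2 + 3·8 = 50333400  −1 ⇒ G_6=50333399
G_6=50333399  [base 8] 3·8^8 + 3·8^3 + 3·8^2 + 2·8 + 7  →[8↦9]→  3·9^9 + 3·9^3 + 3·9^2 + 2·9 + 7 = 1162263922  −1 ⇒ G_7=1162263921

9, 81, 1023, 9842, 140743, 2471826, 50333399, 1162263921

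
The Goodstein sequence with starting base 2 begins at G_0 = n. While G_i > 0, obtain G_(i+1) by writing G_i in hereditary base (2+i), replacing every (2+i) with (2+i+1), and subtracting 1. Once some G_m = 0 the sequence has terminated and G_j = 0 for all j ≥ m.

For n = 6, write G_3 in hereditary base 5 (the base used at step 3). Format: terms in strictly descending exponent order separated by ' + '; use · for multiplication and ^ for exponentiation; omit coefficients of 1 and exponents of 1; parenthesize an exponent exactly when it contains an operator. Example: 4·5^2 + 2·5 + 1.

base 2: 6 = 2^2 + 2; at 3: 3^3 + 3 = 30; next = 29
base 3: 29 = 3^3 + 2; at 4: 4^4 + 2 = 258; next = 257
base 4: 257 = 4^4 + 1; at 5: 5^5 + 1 = 3126; next = 3125
base 5: 3125 = 5^5; at 6: 6^6 = 46656; next = 46655

5^5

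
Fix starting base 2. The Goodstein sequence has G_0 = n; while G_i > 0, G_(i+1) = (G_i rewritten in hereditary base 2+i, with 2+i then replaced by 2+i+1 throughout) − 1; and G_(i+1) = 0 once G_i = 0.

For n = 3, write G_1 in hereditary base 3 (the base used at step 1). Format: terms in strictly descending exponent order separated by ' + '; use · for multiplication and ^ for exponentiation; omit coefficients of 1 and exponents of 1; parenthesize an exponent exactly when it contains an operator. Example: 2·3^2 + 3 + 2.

i=0: 3 = 2 + 1 (b=2); 2→3: 3 + 1 = 4; 4−1 = 3
i=1: 3 = 3 (b=3); 3→4: 4 = 4; 4−1 = 3

3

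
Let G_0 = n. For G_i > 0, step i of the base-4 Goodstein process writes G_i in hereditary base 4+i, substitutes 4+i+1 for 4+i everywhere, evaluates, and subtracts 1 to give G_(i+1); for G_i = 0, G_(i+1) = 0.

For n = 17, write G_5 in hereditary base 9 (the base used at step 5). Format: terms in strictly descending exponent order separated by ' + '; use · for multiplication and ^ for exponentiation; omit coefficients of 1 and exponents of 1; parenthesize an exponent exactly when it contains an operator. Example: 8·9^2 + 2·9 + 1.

G_0=17  [base 4] 4^2 + 1  →[4↦5]→  5^2 + 1 = 26  −1 ⇒ G_1=25
G_1=25  [base 5] 5^2  →[5↦6]→  6^2 = 36  −1 ⇒ G_2=35
G_2=35  [base 6] 5·6 + 5  →[6↦7]→  5·7 + 5 = 40  −1 ⇒ G_3=39
G_3=39  [base 7] 5·7 + 4  →[7↦8]→  5·8 + 4 = 44  −1 ⇒ G_4=43
G_4=43  [base 8] 5·8 + 3  →[8↦9]→  5·9 + 3 = 48  −1 ⇒ G_5=47

5·9 + 2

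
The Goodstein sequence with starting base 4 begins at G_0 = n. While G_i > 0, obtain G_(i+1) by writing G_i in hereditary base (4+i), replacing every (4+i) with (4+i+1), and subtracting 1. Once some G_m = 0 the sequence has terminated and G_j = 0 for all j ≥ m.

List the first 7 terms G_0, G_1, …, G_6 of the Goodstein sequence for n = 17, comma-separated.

17, 25, 35, 39, 43, 47, 51

G_0 = 17. HB_4(17) = 4^2 + 1. Bump = 26. G_1 = 25.
G_1 = 25. HB_5(25) = 5^2. Bump = 36. G_2 = 35.
G_2 = 35. HB_6(35) = 5·6 + 5. Bump = 40. G_3 = 39.
G_3 = 39. HB_7(39) = 5·7 + 4. Bump = 44. G_4 = 43.
G_4 = 43. HB_8(43) = 5·8 + 3. Bump = 48. G_5 = 47.
G_5 = 47. HB_9(47) = 5·9 + 2. Bump = 52. G_6 = 51.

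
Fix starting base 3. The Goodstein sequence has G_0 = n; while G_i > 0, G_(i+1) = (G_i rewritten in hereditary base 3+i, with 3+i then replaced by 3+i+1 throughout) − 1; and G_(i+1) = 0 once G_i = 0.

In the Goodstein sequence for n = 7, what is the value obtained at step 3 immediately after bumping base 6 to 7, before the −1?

10

7 —HB3→ 2·3 + 1 —bump→ 2·4 + 1 = 9 —(−1)→ 8
8 —HB4→ 2·4 —bump→ 2·5 = 10 —(−1)→ 9
9 —HB5→ 5 + 4 —bump→ 6 + 4 = 10 —(−1)→ 9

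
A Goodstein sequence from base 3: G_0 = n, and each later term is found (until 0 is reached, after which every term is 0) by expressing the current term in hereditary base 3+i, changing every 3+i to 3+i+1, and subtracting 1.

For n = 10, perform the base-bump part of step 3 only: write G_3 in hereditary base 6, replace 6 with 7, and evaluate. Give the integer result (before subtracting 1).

[0] 10 ≡ 3^2 + 1 (base 3). Lift 4: 17. −1: 16.
[1] 16 ≡ 4^2 (base 4). Lift 5: 25. −1: 24.
[2] 24 ≡ 4·5 + 4 (base 5). Lift 6: 28. −1: 27.
[3] 27 ≡ 4·6 + 3 (base 6). Lift 7: 31. −1: 30.

31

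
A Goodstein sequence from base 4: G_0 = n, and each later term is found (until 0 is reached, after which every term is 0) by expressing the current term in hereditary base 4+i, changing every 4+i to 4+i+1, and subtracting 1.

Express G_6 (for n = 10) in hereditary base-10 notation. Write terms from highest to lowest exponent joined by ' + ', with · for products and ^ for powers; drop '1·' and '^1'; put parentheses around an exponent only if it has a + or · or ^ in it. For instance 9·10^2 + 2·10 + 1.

10 + 3

i=0: 10 = 2·4 + 2 (b=4); 4→5: 2·5 + 2 = 12; 12−1 = 11
i=1: 11 = 2·5 + 1 (b=5); 5→6: 2·6 + 1 = 13; 13−1 = 12
i=2: 12 = 2·6 (b=6); 6→7: 2·7 = 14; 14−1 = 13
i=3: 13 = 7 + 6 (b=7); 7→8: 8 + 6 = 14; 14−1 = 13
i=4: 13 = 8 + 5 (b=8); 8→9: 9 + 5 = 14; 14−1 = 13
i=5: 13 = 9 + 4 (b=9); 9→10: 10 + 4 = 14; 14−1 = 13
i=6: 13 = 10 + 3 (b=10); 10→11: 11 + 3 = 14; 14−1 = 13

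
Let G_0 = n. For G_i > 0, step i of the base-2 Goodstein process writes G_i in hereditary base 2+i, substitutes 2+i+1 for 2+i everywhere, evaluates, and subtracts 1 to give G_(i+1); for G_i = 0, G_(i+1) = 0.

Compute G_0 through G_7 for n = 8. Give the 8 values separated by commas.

8, 80, 553, 6310, 93395, 1647195, 33554571, 774841151

base 2: 8 = 2^(2 + 1); at 3: 3^(3 + 1) = 81; next = 80
base 3: 80 = 2·3^3 + 2·3^2 + 2·3 + 2; at 4: 2·4^4 + 2·4^2 + 2·4 + 2 = 554; next = 553
base 4: 553 = 2·4^4 + 2·4^2 + 2·4 + 1; at 5: 2·5^5 + 2·5^2 + 2·5 + 1 = 6311; next = 6310
base 5: 6310 = 2·5^5 + 2·5^2 + 2·5; at 6: 2·6^6 + 2·6^2 + 2·6 = 93396; next = 93395
base 6: 93395 = 2·6^6 + 2·6^2 + 6 + 5; at 7: 2·7^7 + 2·7^2 + 7 + 5 = 1647196; next = 1647195
base 7: 1647195 = 2·7^7 + 2·7^2 + 7 + 4; at 8: 2·8^8 + 2·8^2 + 8 + 4 = 33554572; next = 33554571
base 8: 33554571 = 2·8^8 + 2·8^2 + 8 + 3; at 9: 2·9^9 + 2·9^2 + 9 + 3 = 774841152; next = 774841151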